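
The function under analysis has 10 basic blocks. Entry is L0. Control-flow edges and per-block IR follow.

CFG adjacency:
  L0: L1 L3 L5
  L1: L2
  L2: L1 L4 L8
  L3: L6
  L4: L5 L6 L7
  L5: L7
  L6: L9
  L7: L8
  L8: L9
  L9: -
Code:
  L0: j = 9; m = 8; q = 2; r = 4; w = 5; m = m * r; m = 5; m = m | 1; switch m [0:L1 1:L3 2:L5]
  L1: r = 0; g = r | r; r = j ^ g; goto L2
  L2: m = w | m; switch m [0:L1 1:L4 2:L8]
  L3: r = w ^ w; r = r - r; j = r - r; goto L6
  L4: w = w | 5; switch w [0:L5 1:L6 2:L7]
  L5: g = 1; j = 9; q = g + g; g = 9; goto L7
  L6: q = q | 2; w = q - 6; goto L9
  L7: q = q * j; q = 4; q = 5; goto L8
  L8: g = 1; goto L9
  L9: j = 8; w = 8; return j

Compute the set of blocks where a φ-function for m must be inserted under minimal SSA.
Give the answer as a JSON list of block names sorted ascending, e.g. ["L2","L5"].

Answer: ["L1", "L5", "L6", "L7", "L8", "L9"]

Working:
idom tree: L1←L0 L2←L1 L3←L0 L4←L2 L5←L0 L6←L0 L7←L0 L8←L0 L9←L0
Dom at joins:
  L1: preds {L0,L2}: {L0} ∩ {L0,L1,L2} = {L0}; idom=L0
  L5: preds {L0,L4}: {L0} ∩ {L0,L1,L2,L4} = {L0}; idom=L0
  L6: preds {L3,L4}: {L0,L3} ∩ {L0,L1,L2,L4} = {L0}; idom=L0
  L7: preds {L4,L5}: {L0,L1,L2,L4} ∩ {L0,L5} = {L0}; idom=L0
  L8: preds {L2,L7}: {L0,L1,L2} ∩ {L0,L7} = {L0}; idom=L0
  L9: preds {L6,L8}: {L0,L6} ∩ {L0,L8} = {L0}; idom=L0

DF walk-up:
  L1←L0: walk · to L0
  L1←L2: walk L2→L1 to L0
  L5←L0: walk · to L0
  L5←L4: walk L4→L2→L1 to L0
  L6←L3: walk L3 to L0
  L6←L4: walk L4→L2→L1 to L0
  L7←L4: walk L4→L2→L1 to L0
  L7←L5: walk L5 to L0
  L8←L2: walk L2→L1 to L0
  L8←L7: walk L7 to L0
  L9←L6: walk L6 to L0
  L9←L8: walk L8 to L0
  DF(L0)=∅
  DF(L1)={L1,L5,L6,L7,L8}
  DF(L2)={L1,L5,L6,L7,L8}
  DF(L3)={L6}
  DF(L4)={L5,L6,L7}
  DF(L5)={L7}
  DF(L6)={L9}
  DF(L7)={L8}
  DF(L8)={L9}
  DF(L9)=∅

φ for m: defs {L0,L2}
  DF⁺ = {L1,L5,L6,L7,L8,L9}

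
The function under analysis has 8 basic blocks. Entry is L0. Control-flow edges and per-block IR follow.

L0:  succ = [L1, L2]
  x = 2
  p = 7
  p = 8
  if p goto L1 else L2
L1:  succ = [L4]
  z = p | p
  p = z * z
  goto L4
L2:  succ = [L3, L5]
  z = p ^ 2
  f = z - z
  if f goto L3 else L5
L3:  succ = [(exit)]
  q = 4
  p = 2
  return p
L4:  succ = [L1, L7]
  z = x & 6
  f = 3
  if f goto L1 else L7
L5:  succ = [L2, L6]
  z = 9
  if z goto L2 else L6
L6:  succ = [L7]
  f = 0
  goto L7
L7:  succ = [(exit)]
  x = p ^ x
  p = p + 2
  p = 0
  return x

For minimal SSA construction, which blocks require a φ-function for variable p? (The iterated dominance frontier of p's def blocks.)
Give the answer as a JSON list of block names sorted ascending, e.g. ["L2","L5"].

idom tree: L1←L0 L2←L0 L3←L2 L4←L1 L5←L2 L6←L5 L7←L0
Join-block Dom:
  L1: preds {L0,L4}: {L0} ∩ {L0,L1,L4} = {L0}; idom=L0
  L2: preds {L0,L5}: {L0} ∩ {L0,L2,L5} = {L0}; idom=L0
  L7: preds {L4,L6}: {L0,L1,L4} ∩ {L0,L2,L5,L6} = {L0}; idom=L0

DF walk-up:
  L1←L0: walk · to L0
  L1←L4: walk L4→L1 to L0
  L2←L0: walk · to L0
  L2←L5: walk L5→L2 to L0
  L7←L4: walk L4→L1 to L0
  L7←L6: walk L6→L5→L2 to L0
  L0: DF=∅
  L1: DF={L1,L7}
  L2: DF={L2,L7}
  L3: DF=∅
  L4: DF={L1,L7}
  L5: DF={L2,L7}
  L6: DF={L7}
  L7: DF=∅

φ for p: defs {L0,L1,L3,L7}
  DF⁺ = {L1,L7}

Answer: ["L1", "L7"]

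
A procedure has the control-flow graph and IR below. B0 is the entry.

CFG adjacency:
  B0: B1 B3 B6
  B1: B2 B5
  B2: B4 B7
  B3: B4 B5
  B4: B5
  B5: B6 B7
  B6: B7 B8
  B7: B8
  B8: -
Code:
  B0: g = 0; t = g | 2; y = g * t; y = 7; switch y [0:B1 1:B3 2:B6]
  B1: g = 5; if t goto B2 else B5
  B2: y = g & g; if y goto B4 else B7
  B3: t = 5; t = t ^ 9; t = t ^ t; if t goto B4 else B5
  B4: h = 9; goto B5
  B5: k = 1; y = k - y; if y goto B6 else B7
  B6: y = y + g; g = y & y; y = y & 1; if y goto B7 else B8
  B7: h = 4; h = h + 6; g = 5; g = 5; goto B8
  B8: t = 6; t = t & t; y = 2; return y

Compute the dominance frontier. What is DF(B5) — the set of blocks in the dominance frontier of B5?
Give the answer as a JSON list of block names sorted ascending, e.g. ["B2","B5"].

idom tree: B1←B0 B2←B1 B3←B0 B4←B0 B5←B0 B6←B0 B7←B0 B8←B0
Dom∩ at merges:
  B4: preds {B2,B3}: {B0,B1,B2} ∩ {B0,B3} = {B0}; idom=B0
  B5: preds {B1,B3,B4}: {B0,B1} ∩ {B0,B3} ∩ {B0,B4} = {B0}; idom=B0
  B6: preds {B0,B5}: {B0} ∩ {B0,B5} = {B0}; idom=B0
  B7: preds {B2,B5,B6}: {B0,B1,B2} ∩ {B0,B5} ∩ {B0,B6} = {B0}; idom=B0
  B8: preds {B6,B7}: {B0,B6} ∩ {B0,B7} = {B0}; idom=B0

DF derivation:
  join B4 pred B2: B2→B1 stop@B0
  join B4 pred B3: B3 stop@B0
  join B5 pred B1: B1 stop@B0
  join B5 pred B3: B3 stop@B0
  join B5 pred B4: B4 stop@B0
  join B6 pred B0: · stop@B0
  join B6 pred B5: B5 stop@B0
  join B7 pred B2: B2→B1 stop@B0
  join B7 pred B5: B5 stop@B0
  join B7 pred B6: B6 stop@B0
  join B8 pred B6: B6 stop@B0
  join B8 pred B7: B7 stop@B0
  B0: DF=∅
  B1: DF={B4,B5,B7}
  B2: DF={B4,B7}
  B3: DF={B4,B5}
  B4: DF={B5}
  B5: DF={B6,B7}
  B6: DF={B7,B8}
  B7: DF={B8}
  B8: DF=∅

DF(B5) = ["B6", "B7"]

Answer: ["B6", "B7"]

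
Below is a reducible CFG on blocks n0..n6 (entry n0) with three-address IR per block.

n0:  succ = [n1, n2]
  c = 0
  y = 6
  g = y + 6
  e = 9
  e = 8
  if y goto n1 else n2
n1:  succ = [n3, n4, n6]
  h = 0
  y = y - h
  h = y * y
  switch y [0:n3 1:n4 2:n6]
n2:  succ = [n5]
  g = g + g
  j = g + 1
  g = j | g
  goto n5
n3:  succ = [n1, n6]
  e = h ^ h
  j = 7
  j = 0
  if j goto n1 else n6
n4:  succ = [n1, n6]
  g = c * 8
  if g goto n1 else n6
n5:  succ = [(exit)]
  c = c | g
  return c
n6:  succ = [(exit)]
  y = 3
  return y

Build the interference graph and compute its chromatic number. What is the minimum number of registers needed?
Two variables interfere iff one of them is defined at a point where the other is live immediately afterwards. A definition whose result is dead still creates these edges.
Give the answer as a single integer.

Answer: 4

Working:
def/use:
  n0 def {c,e,g,y} use ∅
  n1 def {h,y} use {y}
  n2 def {g,j} use {g}
  n3 def {e,j} use {h}
  n4 def {g} use {c}
  n5 def {c} use {c,g}
  n6 def {y} use ∅

Liveness:
  n0: in=∅ out={c,g,y}
  n1: in={c,y} out={c,h,y}
  n2: in={c,g} out={c,g}
  n3: in={c,h,y} out={c,y}
  n4: in={c,y} out={c,y}
  n5: in={c,g} out=∅
  n6: in=∅ out=∅

Interference:
  c↔{e,g,h,j,y}
  e↔{c,g,y}
  g↔{c,e,j,y}
  h↔{c,y}
  j↔{c,g,y}
  y↔{c,e,g,h,j}

Registers:
  lower bound: {c,e,g,y} mutually conflict ⇒ χ ≥ 4
  4-colouring: r0={c}  r1={y}  r2={g,h}  r3={e,j}
  χ = 4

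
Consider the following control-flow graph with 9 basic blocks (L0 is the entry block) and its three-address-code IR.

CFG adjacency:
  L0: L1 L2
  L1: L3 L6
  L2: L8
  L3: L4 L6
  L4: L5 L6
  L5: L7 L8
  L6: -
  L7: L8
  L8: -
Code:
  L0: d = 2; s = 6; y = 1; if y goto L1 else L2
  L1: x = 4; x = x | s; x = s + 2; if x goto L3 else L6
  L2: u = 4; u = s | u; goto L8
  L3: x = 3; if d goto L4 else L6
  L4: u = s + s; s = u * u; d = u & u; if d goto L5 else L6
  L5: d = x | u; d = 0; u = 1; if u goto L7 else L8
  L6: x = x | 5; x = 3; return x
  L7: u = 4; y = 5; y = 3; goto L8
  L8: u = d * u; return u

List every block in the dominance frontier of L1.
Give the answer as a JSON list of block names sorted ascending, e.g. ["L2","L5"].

Answer: ["L8"]

Derivation:
idom tree: L1←L0 L2←L0 L3←L1 L4←L3 L5←L4 L6←L1 L7←L5 L8←L0
Dom at joins:
  L6: preds {L1,L3,L4}: {L0,L1} ∩ {L0,L1,L3} ∩ {L0,L1,L3,L4} = {L0,L1}; idom=L1
  L8: preds {L2,L5,L7}: {L0,L2} ∩ {L0,L1,L3,L4,L5} ∩ {L0,L1,L3,L4,L5,L7} = {L0}; idom=L0

Frontier:
  L6←L1: walk · to L1
  L6←L3: walk L3 to L1
  L6←L4: walk L4→L3 to L1
  L8←L2: walk L2 to L0
  L8←L5: walk L5→L4→L3→L1 to L0
  L8←L7: walk L7→L5→L4→L3→L1 to L0
  L0 → ∅
  L1 → {L8}
  L2 → {L8}
  L3 → {L6,L8}
  L4 → {L6,L8}
  L5 → {L8}
  L6 → ∅
  L7 → {L8}
  L8 → ∅

DF(L1) = ["L8"]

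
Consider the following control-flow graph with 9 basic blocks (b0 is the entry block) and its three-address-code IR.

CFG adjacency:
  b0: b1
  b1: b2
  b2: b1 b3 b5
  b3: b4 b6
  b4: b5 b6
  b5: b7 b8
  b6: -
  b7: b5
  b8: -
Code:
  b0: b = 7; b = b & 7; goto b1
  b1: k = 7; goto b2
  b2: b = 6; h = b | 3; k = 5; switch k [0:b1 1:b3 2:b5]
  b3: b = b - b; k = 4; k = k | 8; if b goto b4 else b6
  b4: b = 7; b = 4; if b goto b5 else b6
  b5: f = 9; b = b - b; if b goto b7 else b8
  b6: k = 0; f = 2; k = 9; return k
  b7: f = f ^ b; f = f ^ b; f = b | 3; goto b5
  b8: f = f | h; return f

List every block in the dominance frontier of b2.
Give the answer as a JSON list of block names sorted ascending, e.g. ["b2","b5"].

idom tree: b1←b0 b2←b1 b3←b2 b4←b3 b5←b2 b6←b3 b7←b5 b8←b5
Dom∩ at merges:
  b1: preds {b0,b2}: {b0} ∩ {b0,b1,b2} = {b0}; idom=b0
  b5: preds {b2,b4,b7}: {b0,b1,b2} ∩ {b0,b1,b2,b3,b4} ∩ {b0,b1,b2,b5,b7} = {b0,b1,b2}; idom=b2
  b6: preds {b3,b4}: {b0,b1,b2,b3} ∩ {b0,b1,b2,b3,b4} = {b0,b1,b2,b3}; idom=b3

DF derivation:
  b1←b0: walk · to b0
  b1←b2: walk b2→b1 to b0
  b5←b2: walk · to b2
  b5←b4: walk b4→b3 to b2
  b5←b7: walk b7→b5 to b2
  b6←b3: walk · to b3
  b6←b4: walk b4 to b3
  b0 → ∅
  b1 → {b1}
  b2 → {b1}
  b3 → {b5}
  b4 → {b5,b6}
  b5 → {b5}
  b6 → ∅
  b7 → {b5}
  b8 → ∅

DF(b2) = ["b1"]

Answer: ["b1"]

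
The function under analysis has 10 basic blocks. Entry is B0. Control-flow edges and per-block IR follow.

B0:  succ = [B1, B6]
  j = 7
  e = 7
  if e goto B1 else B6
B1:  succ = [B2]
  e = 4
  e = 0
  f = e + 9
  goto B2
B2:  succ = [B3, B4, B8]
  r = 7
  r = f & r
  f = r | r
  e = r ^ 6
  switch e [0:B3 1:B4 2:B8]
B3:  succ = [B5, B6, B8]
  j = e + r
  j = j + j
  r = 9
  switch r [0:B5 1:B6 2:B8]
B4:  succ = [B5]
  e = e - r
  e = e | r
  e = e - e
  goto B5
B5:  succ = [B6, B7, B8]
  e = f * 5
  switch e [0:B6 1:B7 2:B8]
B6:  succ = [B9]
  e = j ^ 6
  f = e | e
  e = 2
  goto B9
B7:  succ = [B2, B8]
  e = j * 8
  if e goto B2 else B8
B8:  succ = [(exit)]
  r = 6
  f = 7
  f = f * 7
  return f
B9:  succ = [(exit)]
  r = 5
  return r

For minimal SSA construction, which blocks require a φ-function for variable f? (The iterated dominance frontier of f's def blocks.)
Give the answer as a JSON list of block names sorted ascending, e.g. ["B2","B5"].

idom tree: B1←B0 B2←B1 B3←B2 B4←B2 B5←B2 B6←B0 B7←B5 B8←B2 B9←B6
Dom∩ at merges:
  B2: preds {B1,B7}: {B0,B1} ∩ {B0,B1,B2,B5,B7} = {B0,B1}; idom=B1
  B5: preds {B3,B4}: {B0,B1,B2,B3} ∩ {B0,B1,B2,B4} = {B0,B1,B2}; idom=B2
  B6: preds {B0,B3,B5}: {B0} ∩ {B0,B1,B2,B3} ∩ {B0,B1,B2,B5} = {B0}; idom=B0
  B8: preds {B2,B3,B5,B7}: {B0,B1,B2} ∩ {B0,B1,B2,B3} ∩ {B0,B1,B2,B5} ∩ {B0,B1,B2,B5,B7} = {B0,B1,B2}; idom=B2

DF derivation:
  B2←B1: walk · to B1
  B2←B7: walk B7→B5→B2 to B1
  B5←B3: walk B3 to B2
  B5←B4: walk B4 to B2
  B6←B0: walk · to B0
  B6←B3: walk B3→B2→B1 to B0
  B6←B5: walk B5→B2→B1 to B0
  B8←B2: walk · to B2
  B8←B3: walk B3 to B2
  B8←B5: walk B5 to B2
  B8←B7: walk B7→B5 to B2
  B0 → ∅
  B1 → {B6}
  B2 → {B2,B6}
  B3 → {B5,B6,B8}
  B4 → {B5}
  B5 → {B2,B6,B8}
  B6 → ∅
  B7 → {B2,B8}
  B8 → ∅
  B9 → ∅

φ for f: defs {B1,B2,B6,B8}
  DF⁺ = {B2,B6}

Answer: ["B2", "B6"]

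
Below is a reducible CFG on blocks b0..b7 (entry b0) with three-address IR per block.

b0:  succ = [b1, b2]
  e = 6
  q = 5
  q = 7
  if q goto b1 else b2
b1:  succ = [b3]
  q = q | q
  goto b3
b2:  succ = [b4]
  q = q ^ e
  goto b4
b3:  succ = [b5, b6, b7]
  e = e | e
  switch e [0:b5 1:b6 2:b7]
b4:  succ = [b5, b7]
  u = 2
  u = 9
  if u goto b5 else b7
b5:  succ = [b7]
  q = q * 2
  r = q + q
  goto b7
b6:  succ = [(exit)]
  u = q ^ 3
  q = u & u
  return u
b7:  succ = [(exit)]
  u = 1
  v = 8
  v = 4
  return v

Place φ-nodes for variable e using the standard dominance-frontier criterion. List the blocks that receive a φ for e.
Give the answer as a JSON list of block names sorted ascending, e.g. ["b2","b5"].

Answer: ["b5", "b7"]

Working:
idom tree: b1←b0 b2←b0 b3←b1 b4←b2 b5←b0 b6←b3 b7←b0
Join-block Dom:
  b5: preds {b3,b4}: {b0,b1,b3} ∩ {b0,b2,b4} = {b0}; idom=b0
  b7: preds {b3,b4,b5}: {b0,b1,b3} ∩ {b0,b2,b4} ∩ {b0,b5} = {b0}; idom=b0

DF walk-up:
  b5←b3: walk b3→b1 to b0
  b5←b4: walk b4→b2 to b0
  b7←b3: walk b3→b1 to b0
  b7←b4: walk b4→b2 to b0
  b7←b5: walk b5 to b0
  b0: DF=∅
  b1: DF={b5,b7}
  b2: DF={b5,b7}
  b3: DF={b5,b7}
  b4: DF={b5,b7}
  b5: DF={b7}
  b6: DF=∅
  b7: DF=∅

φ for e: defs {b0,b3}
  DF⁺ = {b5,b7}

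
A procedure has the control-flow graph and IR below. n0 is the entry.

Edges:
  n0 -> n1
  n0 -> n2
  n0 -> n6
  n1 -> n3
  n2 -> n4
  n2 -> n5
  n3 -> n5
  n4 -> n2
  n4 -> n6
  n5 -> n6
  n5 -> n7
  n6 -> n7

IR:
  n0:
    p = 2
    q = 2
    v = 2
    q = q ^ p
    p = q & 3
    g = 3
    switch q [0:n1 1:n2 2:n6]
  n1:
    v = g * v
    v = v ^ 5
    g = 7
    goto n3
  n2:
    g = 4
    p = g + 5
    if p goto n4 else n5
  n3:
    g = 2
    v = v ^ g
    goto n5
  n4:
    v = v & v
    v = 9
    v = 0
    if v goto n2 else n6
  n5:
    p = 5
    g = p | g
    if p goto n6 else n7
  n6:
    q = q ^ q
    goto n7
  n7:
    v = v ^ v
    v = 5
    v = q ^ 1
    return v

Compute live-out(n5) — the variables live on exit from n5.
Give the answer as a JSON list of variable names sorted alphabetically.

def/use:
  n0: {g,p,q,v} / ∅
  n1: {g,v} / {g,v}
  n2: {g,p} / ∅
  n3: {g,v} / {v}
  n4: {v} / {v}
  n5: {g,p} / {g}
  n6: {q} / {q}
  n7: {v} / {q,v}

Live sets:
  n0 li=∅ lo={g,q,v}
  n1 li={g,q,v} lo={q,v}
  n2 li={q,v} lo={g,q,v}
  n3 li={q,v} lo={g,q,v}
  n4 li={q,v} lo={q,v}
  n5 li={g,q,v} lo={q,v}
  n6 li={q,v} lo={q,v}
  n7 li={q,v} lo=∅

live-out(n5) = ["q", "v"]

Answer: ["q", "v"]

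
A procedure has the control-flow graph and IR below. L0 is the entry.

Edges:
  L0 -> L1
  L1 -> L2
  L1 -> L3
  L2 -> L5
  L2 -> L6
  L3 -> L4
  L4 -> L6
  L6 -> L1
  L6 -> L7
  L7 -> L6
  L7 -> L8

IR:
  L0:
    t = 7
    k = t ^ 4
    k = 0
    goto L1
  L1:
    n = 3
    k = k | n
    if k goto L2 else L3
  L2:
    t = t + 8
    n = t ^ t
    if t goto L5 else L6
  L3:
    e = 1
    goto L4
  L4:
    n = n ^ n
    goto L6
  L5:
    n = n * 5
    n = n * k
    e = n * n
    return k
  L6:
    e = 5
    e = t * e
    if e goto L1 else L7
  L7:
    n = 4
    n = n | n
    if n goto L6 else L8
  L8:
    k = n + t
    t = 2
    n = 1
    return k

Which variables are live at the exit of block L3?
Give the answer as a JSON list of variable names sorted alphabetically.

Block summaries:
  L0: {k,t} / ∅
  L1: {k,n} / {k}
  L2: {n,t} / {t}
  L3: {e} / ∅
  L4: {n} / {n}
  L5: {e,n} / {k,n}
  L6: {e} / {t}
  L7: {n} / ∅
  L8: {k,n,t} / {n,t}

Backward fixpoint:
  live L0: ∅→{k,t}
  live L1: {k,t}→{k,n,t}
  live L2: {k,t}→{k,n,t}
  live L3: {k,n,t}→{k,n,t}
  live L4: {k,n,t}→{k,t}
  live L5: {k,n}→∅
  live L6: {k,t}→{k,t}
  live L7: {k,t}→{k,n,t}
  live L8: {n,t}→∅

live-out(L3) = ["k", "n", "t"]

Answer: ["k", "n", "t"]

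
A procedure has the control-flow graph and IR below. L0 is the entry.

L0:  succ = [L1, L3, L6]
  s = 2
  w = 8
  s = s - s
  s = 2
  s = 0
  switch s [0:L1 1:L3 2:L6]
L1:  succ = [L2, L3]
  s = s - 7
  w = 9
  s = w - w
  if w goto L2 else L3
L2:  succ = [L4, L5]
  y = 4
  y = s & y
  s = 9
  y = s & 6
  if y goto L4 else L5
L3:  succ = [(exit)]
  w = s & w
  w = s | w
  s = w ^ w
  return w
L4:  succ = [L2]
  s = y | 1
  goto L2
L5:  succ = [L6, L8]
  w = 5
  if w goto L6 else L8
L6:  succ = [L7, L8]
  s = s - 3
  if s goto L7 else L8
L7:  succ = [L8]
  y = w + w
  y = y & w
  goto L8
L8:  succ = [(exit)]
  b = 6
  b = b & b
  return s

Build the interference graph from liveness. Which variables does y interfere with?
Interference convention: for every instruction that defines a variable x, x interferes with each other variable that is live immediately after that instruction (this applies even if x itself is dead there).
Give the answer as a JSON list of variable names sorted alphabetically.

Per-block:
  L0: def={s,w} ue=∅
  L1: def={s,w} ue={s}
  L2: def={s,y} ue={s}
  L3: def={s,w} ue={s,w}
  L4: def={s} ue={y}
  L5: def={w} ue=∅
  L6: def={s} ue={s}
  L7: def={y} ue={w}
  L8: def={b} ue={s}

Liveness:
  L0: in=∅ out={s,w}
  L1: in={s} out={s,w}
  L2: in={s} out={s,y}
  L3: in={s,w} out=∅
  L4: in={y} out={s}
  L5: in={s} out={s,w}
  L6: in={s,w} out={s,w}
  L7: in={s,w} out={s}
  L8: in={s} out=∅

Conflict graph:
  b: {s}
  s: {b,w,y}
  w: {s,y}
  y: {s,w}

N(y) = ["s", "w"]

Answer: ["s", "w"]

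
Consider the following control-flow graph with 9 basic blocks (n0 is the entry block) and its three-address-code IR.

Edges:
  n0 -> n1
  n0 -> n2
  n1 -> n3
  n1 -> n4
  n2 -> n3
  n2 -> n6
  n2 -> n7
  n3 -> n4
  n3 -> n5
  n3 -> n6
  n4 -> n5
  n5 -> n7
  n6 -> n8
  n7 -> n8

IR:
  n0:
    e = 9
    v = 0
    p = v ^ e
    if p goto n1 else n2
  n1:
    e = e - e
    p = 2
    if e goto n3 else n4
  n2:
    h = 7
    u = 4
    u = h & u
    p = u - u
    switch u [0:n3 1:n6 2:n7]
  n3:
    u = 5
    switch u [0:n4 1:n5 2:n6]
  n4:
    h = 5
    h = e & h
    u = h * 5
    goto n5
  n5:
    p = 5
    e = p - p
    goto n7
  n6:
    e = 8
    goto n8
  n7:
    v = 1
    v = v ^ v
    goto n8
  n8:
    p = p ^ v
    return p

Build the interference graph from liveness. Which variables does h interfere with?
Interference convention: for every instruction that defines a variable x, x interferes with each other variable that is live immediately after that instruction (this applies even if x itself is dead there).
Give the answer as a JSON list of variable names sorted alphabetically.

Per-block:
  n0: {e,p,v} / ∅
  n1: {e,p} / {e}
  n2: {h,p,u} / ∅
  n3: {u} / ∅
  n4: {h,u} / {e}
  n5: {e,p} / ∅
  n6: {e} / ∅
  n7: {v} / ∅
  n8: {p} / {p,v}

Live sets:
  live n0: ∅→{e,v}
  live n1: {e,v}→{e,p,v}
  live n2: {e,v}→{e,p,v}
  live n3: {e,p,v}→{e,p,v}
  live n4: {e}→∅
  live n5: ∅→{p}
  live n6: {p,v}→{p,v}
  live n7: {p}→{p,v}
  live n8: {p,v}→∅

Conflict graph:
  e↔{h,p,u,v}
  h↔{e,u,v}
  p↔{e,u,v}
  u↔{e,h,p,v}
  v↔{e,h,p,u}

N(h) = ["e", "u", "v"]

Answer: ["e", "u", "v"]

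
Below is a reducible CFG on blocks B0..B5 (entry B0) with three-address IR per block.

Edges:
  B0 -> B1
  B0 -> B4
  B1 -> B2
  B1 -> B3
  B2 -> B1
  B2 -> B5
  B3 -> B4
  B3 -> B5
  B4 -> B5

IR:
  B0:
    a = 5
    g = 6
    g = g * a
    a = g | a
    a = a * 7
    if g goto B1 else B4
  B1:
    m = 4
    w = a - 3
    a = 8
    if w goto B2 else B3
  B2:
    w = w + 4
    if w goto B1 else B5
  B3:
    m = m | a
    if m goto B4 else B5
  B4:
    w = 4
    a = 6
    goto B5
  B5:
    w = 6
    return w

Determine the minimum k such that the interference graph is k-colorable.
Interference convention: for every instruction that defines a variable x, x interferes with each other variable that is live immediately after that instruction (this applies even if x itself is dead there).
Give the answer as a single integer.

Block summaries:
  B0 def {a,g} use ∅
  B1 def {a,m,w} use {a}
  B2 def {w} use {w}
  B3 def {m} use {a,m}
  B4 def {a,w} use ∅
  B5 def {w} use ∅

Live sets:
  live B0: ∅→{a}
  live B1: {a}→{a,m,w}
  live B2: {a,w}→{a}
  live B3: {a,m}→∅
  live B4: ∅→∅
  live B5: ∅→∅

Interfere edges:
  a: {g,m,w}
  g: {a}
  m: {a,w}
  w: {a,m}

Colouring:
  {a,m,w} pairwise interfere (3-clique) ⇒ χ ≥ 3
  3-colouring: c0={a}  c1={g,m}  c2={w}
  χ = 3

Answer: 3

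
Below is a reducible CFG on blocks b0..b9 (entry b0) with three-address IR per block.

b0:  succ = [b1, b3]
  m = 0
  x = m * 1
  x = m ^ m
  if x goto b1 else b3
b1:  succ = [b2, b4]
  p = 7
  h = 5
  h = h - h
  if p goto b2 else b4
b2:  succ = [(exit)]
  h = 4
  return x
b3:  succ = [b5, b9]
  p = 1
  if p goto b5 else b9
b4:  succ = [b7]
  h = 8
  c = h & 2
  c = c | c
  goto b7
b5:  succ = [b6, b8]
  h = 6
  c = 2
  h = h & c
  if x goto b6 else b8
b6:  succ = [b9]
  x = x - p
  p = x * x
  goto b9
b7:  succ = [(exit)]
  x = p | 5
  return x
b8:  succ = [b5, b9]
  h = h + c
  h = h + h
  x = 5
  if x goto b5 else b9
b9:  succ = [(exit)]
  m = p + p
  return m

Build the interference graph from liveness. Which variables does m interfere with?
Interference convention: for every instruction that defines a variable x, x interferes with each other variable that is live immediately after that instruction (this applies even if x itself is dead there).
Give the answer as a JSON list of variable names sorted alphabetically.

Answer: ["x"]

Derivation:
Block summaries:
  b0: {m,x} / ∅
  b1: {h,p} / ∅
  b2: {h} / {x}
  b3: {p} / ∅
  b4: {c,h} / ∅
  b5: {c,h} / {x}
  b6: {p,x} / {p,x}
  b7: {x} / {p}
  b8: {h,x} / {c,h}
  b9: {m} / {p}

Backward fixpoint:
  b0: in=∅ out={x}
  b1: in={x} out={p,x}
  b2: in={x} out=∅
  b3: in={x} out={p,x}
  b4: in={p} out={p}
  b5: in={p,x} out={c,h,p,x}
  b6: in={p,x} out={p}
  b7: in={p} out=∅
  b8: in={c,h,p} out={p,x}
  b9: in={p} out=∅

Interfere edges:
  c — {h,p,x}
  h — {c,p,x}
  m — {x}
  p — {c,h,x}
  x — {c,h,m,p}

N(m) = ["x"]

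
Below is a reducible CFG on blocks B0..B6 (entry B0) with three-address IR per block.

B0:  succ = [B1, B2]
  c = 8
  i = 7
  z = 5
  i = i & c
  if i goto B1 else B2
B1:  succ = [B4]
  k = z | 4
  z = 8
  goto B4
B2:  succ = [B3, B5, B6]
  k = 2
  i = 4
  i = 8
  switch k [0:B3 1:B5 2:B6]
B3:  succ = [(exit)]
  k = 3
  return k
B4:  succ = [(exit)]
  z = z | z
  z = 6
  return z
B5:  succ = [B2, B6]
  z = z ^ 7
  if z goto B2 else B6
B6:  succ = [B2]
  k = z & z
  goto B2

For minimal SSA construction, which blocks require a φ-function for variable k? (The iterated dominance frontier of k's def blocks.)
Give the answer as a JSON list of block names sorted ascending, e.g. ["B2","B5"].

idom tree: B1←B0 B2←B0 B3←B2 B4←B1 B5←B2 B6←B2
Join-block Dom:
  B2: preds {B0,B5,B6}: {B0} ∩ {B0,B2,B5} ∩ {B0,B2,B6} = {B0}; idom=B0
  B6: preds {B2,B5}: {B0,B2} ∩ {B0,B2,B5} = {B0,B2}; idom=B2

DF walk-up:
  B2←B0: walk · to B0
  B2←B5: walk B5→B2 to B0
  B2←B6: walk B6→B2 to B0
  B6←B2: walk · to B2
  B6←B5: walk B5 to B2
  DF(B0)=∅
  DF(B1)=∅
  DF(B2)={B2}
  DF(B3)=∅
  DF(B4)=∅
  DF(B5)={B2,B6}
  DF(B6)={B2}

φ for k: defs {B1,B2,B3,B6}
  DF⁺ = {B2}

Answer: ["B2"]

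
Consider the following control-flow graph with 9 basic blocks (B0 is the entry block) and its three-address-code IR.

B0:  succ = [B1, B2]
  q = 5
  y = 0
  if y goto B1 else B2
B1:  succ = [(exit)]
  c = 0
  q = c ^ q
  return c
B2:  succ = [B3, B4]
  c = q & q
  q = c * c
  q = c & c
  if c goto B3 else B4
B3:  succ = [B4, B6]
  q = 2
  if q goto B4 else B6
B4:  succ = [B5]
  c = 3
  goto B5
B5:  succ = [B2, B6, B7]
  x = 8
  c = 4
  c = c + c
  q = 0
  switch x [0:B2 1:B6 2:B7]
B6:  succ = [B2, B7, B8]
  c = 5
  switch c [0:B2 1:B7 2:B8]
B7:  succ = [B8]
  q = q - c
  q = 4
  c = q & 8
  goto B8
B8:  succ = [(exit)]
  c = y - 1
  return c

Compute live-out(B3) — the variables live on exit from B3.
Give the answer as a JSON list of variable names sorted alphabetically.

Answer: ["q", "y"]

Working:
Per-block:
  B0: {q,y} / ∅
  B1: {c,q} / {q}
  B2: {c,q} / {q}
  B3: {q} / ∅
  B4: {c} / ∅
  B5: {c,q,x} / ∅
  B6: {c} / ∅
  B7: {c,q} / {c,q}
  B8: {c} / {y}

Live sets:
  B0: in=∅ out={q,y}
  B1: in={q} out=∅
  B2: in={q,y} out={y}
  B3: in={y} out={q,y}
  B4: in={y} out={y}
  B5: in={y} out={c,q,y}
  B6: in={q,y} out={c,q,y}
  B7: in={c,q,y} out={y}
  B8: in={y} out=∅

live-out(B3) = ["q", "y"]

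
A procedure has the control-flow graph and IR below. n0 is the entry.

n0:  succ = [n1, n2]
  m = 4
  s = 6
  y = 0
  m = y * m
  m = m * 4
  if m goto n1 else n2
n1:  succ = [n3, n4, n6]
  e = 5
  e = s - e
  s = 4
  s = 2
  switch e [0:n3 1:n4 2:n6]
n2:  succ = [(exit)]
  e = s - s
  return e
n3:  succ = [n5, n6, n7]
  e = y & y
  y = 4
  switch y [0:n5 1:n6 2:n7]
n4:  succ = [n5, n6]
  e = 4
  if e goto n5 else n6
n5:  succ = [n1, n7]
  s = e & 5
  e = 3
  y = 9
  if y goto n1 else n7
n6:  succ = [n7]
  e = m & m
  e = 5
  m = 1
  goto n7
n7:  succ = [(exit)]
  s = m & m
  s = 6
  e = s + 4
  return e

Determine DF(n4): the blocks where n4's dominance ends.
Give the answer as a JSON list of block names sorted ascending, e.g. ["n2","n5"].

idom tree: n1←n0 n2←n0 n3←n1 n4←n1 n5←n1 n6←n1 n7←n1
Join-block Dom:
  n1: preds {n0,n5}: {n0} ∩ {n0,n1,n5} = {n0}; idom=n0
  n5: preds {n3,n4}: {n0,n1,n3} ∩ {n0,n1,n4} = {n0,n1}; idom=n1
  n6: preds {n1,n3,n4}: {n0,n1} ∩ {n0,n1,n3} ∩ {n0,n1,n4} = {n0,n1}; idom=n1
  n7: preds {n3,n5,n6}: {n0,n1,n3} ∩ {n0,n1,n5} ∩ {n0,n1,n6} = {n0,n1}; idom=n1

DF derivation:
  n1←n0: walk · to n0
  n1←n5: walk n5→n1 to n0
  n5←n3: walk n3 to n1
  n5←n4: walk n4 to n1
  n6←n1: walk · to n1
  n6←n3: walk n3 to n1
  n6←n4: walk n4 to n1
  n7←n3: walk n3 to n1
  n7←n5: walk n5 to n1
  n7←n6: walk n6 to n1
  DF(n0)=∅
  DF(n1)={n1}
  DF(n2)=∅
  DF(n3)={n5,n6,n7}
  DF(n4)={n5,n6}
  DF(n5)={n1,n7}
  DF(n6)={n7}
  DF(n7)=∅

DF(n4) = ["n5", "n6"]

Answer: ["n5", "n6"]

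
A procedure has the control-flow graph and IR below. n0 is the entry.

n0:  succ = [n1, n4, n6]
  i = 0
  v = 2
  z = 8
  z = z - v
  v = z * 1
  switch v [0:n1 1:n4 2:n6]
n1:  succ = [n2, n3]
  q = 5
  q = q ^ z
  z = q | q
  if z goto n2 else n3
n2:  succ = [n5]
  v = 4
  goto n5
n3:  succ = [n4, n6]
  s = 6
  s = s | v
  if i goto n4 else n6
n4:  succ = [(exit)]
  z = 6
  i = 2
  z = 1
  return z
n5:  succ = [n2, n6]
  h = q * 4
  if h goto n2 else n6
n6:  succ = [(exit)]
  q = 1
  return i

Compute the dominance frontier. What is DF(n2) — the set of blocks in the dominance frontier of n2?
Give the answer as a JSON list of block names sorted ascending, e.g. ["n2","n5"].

Answer: ["n2", "n6"]

Derivation:
idom tree: n1←n0 n2←n1 n3←n1 n4←n0 n5←n2 n6←n0
Dom∩ at merges:
  n2: preds {n1,n5}: {n0,n1} ∩ {n0,n1,n2,n5} = {n0,n1}; idom=n1
  n4: preds {n0,n3}: {n0} ∩ {n0,n1,n3} = {n0}; idom=n0
  n6: preds {n0,n3,n5}: {n0} ∩ {n0,n1,n3} ∩ {n0,n1,n2,n5} = {n0}; idom=n0

Frontier:
  join n2 pred n1: · stop@n1
  join n2 pred n5: n5→n2 stop@n1
  join n4 pred n0: · stop@n0
  join n4 pred n3: n3→n1 stop@n0
  join n6 pred n0: · stop@n0
  join n6 pred n3: n3→n1 stop@n0
  join n6 pred n5: n5→n2→n1 stop@n0
  n0: DF=∅
  n1: DF={n4,n6}
  n2: DF={n2,n6}
  n3: DF={n4,n6}
  n4: DF=∅
  n5: DF={n2,n6}
  n6: DF=∅

DF(n2) = ["n2", "n6"]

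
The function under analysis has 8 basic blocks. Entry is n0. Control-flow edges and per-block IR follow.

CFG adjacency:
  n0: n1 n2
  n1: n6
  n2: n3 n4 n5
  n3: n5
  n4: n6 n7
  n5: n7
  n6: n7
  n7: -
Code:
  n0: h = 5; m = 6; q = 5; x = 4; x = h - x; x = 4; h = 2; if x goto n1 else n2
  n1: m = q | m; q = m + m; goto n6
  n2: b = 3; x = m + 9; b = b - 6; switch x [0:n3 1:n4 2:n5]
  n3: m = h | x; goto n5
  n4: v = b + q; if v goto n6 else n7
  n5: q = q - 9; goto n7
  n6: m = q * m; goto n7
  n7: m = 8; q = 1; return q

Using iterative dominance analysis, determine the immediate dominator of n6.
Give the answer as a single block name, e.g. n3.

idom tree: n1←n0 n2←n0 n3←n2 n4←n2 n5←n2 n6←n0 n7←n0
Join-block Dom:
  n5: preds {n2,n3}: {n0,n2} ∩ {n0,n2,n3} = {n0,n2}; idom=n2
  n6: preds {n1,n4}: {n0,n1} ∩ {n0,n2,n4} = {n0}; idom=n0
  n7: preds {n4,n5,n6}: {n0,n2,n4} ∩ {n0,n2,n5} ∩ {n0,n6} = {n0}; idom=n0

idom(n6) = n0

Answer: n0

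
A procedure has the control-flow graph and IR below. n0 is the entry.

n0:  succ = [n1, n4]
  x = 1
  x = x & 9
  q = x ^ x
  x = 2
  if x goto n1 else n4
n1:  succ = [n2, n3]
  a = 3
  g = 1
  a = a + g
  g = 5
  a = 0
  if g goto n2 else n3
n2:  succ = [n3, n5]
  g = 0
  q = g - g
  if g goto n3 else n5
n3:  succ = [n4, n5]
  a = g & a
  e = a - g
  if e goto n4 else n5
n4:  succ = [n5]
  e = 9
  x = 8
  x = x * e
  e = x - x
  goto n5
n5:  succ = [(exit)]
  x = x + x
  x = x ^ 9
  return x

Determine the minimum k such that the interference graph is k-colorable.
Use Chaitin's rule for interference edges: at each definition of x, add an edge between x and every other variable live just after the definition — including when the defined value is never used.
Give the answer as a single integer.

Answer: 4

Working:
Block summaries:
  n0 def {q,x} use ∅
  n1 def {a,g} use ∅
  n2 def {g,q} use ∅
  n3 def {a,e} use {a,g}
  n4 def {e,x} use ∅
  n5 def {x} use {x}

Backward fixpoint:
  n0: in=∅ out={x}
  n1: in={x} out={a,g,x}
  n2: in={a,x} out={a,g,x}
  n3: in={a,g,x} out={x}
  n4: in=∅ out={x}
  n5: in={x} out=∅

Interfere edges:
  a: {g,q,x}
  e: {x}
  g: {a,q,x}
  q: {a,g,x}
  x: {a,e,g,q}

Colouring:
  clique {a,g,q,x} ⇒ need ≥ 4
  4-colouring: R0={x}  R1={a,e}  R2={g}  R3={q}
  χ = 4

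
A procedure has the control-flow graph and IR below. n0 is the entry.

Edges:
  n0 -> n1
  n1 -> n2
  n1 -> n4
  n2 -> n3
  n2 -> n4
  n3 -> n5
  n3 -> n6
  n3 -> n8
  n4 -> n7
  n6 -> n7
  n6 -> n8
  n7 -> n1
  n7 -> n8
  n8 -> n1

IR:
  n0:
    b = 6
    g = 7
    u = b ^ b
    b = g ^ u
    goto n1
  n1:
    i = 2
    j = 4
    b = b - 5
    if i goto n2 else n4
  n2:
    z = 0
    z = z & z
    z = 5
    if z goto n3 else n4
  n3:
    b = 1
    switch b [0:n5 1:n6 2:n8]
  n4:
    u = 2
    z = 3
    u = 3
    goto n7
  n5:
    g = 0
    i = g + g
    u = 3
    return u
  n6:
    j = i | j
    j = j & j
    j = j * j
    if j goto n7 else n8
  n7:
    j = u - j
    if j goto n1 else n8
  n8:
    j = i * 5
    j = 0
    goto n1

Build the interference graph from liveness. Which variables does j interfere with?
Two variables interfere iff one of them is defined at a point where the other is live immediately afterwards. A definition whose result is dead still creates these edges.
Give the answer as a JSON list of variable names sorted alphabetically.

def/use:
  n0: def={b,g,u} ue=∅
  n1: def={b,i,j} ue={b}
  n2: def={z} ue=∅
  n3: def={b} ue=∅
  n4: def={u,z} ue=∅
  n5: def={g,i,u} ue=∅
  n6: def={j} ue={i,j}
  n7: def={j} ue={j,u}
  n8: def={j} ue={i}

Liveness:
  n0 li=∅ lo={b,u}
  n1 li={b,u} lo={b,i,j,u}
  n2 li={b,i,j,u} lo={b,i,j,u}
  n3 li={i,j,u} lo={b,i,j,u}
  n4 li={b,i,j} lo={b,i,j,u}
  n5 li=∅ lo=∅
  n6 li={b,i,j,u} lo={b,i,j,u}
  n7 li={b,i,j,u} lo={b,i,u}
  n8 li={b,i,u} lo={b,u}

Interfere edges:
  b↔{g,i,j,u,z}
  g↔{b,u}
  i↔{b,j,u,z}
  j↔{b,i,u,z}
  u↔{b,g,i,j,z}
  z↔{b,i,j,u}

N(j) = ["b", "i", "u", "z"]

Answer: ["b", "i", "u", "z"]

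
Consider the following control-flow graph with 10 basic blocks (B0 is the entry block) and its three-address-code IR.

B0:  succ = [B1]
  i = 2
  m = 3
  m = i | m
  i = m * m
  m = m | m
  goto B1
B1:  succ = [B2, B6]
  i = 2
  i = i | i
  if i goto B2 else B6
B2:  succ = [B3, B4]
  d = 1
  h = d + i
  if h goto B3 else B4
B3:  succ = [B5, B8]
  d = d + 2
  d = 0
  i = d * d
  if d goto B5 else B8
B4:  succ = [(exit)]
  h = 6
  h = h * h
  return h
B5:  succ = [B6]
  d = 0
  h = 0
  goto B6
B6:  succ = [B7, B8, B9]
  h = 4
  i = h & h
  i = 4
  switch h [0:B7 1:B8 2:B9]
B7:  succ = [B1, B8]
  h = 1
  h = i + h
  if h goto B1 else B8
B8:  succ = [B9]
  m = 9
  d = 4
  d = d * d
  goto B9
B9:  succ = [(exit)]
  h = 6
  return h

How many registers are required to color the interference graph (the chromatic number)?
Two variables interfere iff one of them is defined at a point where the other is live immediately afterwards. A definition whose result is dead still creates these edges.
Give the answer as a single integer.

Block summaries:
  B0: {i,m} / ∅
  B1: {i} / ∅
  B2: {d,h} / {i}
  B3: {d,i} / {d}
  B4: {h} / ∅
  B5: {d,h} / ∅
  B6: {h,i} / ∅
  B7: {h} / {i}
  B8: {d,m} / ∅
  B9: {h} / ∅

Backward fixpoint:
  live B0: ∅→∅
  live B1: ∅→{i}
  live B2: {i}→{d}
  live B3: {d}→∅
  live B4: ∅→∅
  live B5: ∅→∅
  live B6: ∅→{i}
  live B7: {i}→∅
  live B8: ∅→∅
  live B9: ∅→∅

Interfere edges:
  d — {h,i}
  h — {d,i}
  i — {d,h,m}
  m — {i}

Registers:
  {d,h,i} pairwise interfere (3-clique) ⇒ χ ≥ 3
  3-colouring: c0={i}  c1={d,m}  c2={h}
  χ = 3

Answer: 3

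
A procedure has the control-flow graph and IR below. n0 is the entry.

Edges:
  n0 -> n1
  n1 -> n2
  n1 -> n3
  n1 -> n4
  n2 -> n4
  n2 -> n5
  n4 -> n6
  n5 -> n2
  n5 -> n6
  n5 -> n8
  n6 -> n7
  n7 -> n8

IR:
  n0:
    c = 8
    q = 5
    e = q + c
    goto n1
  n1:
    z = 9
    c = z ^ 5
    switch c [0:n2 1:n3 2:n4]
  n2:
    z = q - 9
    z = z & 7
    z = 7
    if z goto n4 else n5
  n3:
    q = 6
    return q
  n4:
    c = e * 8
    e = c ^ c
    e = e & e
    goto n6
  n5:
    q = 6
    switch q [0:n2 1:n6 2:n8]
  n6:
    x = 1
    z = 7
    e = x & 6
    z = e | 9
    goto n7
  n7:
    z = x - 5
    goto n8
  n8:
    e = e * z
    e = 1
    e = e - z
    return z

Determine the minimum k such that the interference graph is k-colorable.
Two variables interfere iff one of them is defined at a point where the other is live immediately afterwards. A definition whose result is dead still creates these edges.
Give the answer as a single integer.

Answer: 3

Derivation:
Per-block:
  n0: {c,e,q} / ∅
  n1: {c,z} / ∅
  n2: {z} / {q}
  n3: {q} / ∅
  n4: {c,e} / {e}
  n5: {q} / ∅
  n6: {e,x,z} / ∅
  n7: {z} / {x}
  n8: {e} / {e,z}

Live sets:
  live n0: ∅→{e,q}
  live n1: {e,q}→{e,q}
  live n2: {e,q}→{e,z}
  live n3: ∅→∅
  live n4: {e}→∅
  live n5: {e,z}→{e,q,z}
  live n6: ∅→{e,x}
  live n7: {e,x}→{e,z}
  live n8: {e,z}→∅

Conflict graph:
  c↔{e,q}
  e↔{c,q,x,z}
  q↔{c,e,z}
  x↔{e,z}
  z↔{e,q,x}

Registers:
  clique {c,e,q} ⇒ need ≥ 3
  3-colouring: R0={e}  R1={q,x}  R2={c,z}
  χ = 3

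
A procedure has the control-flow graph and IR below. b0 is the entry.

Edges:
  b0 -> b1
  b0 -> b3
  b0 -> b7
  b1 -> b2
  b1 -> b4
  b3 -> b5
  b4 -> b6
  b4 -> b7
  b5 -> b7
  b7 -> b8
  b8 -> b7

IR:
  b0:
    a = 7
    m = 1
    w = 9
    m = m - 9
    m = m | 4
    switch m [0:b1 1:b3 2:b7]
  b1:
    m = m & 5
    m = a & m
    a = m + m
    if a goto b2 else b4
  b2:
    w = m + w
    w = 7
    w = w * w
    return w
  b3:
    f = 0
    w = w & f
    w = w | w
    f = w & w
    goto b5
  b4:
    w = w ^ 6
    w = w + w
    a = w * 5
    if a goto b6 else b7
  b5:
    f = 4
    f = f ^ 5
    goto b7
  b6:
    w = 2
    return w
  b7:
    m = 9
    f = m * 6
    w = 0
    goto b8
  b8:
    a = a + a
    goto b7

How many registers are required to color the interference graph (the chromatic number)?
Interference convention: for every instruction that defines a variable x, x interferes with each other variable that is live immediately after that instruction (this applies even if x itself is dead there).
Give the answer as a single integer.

Block summaries:
  b0: def={a,m,w} ue=∅
  b1: def={a,m} ue={a,m}
  b2: def={w} ue={m,w}
  b3: def={f,w} ue={w}
  b4: def={a,w} ue={w}
  b5: def={f} ue=∅
  b6: def={w} ue=∅
  b7: def={f,m,w} ue=∅
  b8: def={a} ue={a}

Live sets:
  live b0: ∅→{a,m,w}
  live b1: {a,m,w}→{m,w}
  live b2: {m,w}→∅
  live b3: {a,w}→{a}
  live b4: {w}→{a}
  live b5: {a}→{a}
  live b6: ∅→∅
  live b7: {a}→{a}
  live b8: {a}→{a}

Interfere edges:
  a — {f,m,w}
  f — {a,w}
  m — {a,w}
  w — {a,f,m}

Colouring:
  lower bound: {a,f,w} mutually conflict ⇒ χ ≥ 3
  assign a→R0 f→R2 m→R2 w→R1 — no edge inside a register ⇒ χ ≤ 3
  χ = 3

Answer: 3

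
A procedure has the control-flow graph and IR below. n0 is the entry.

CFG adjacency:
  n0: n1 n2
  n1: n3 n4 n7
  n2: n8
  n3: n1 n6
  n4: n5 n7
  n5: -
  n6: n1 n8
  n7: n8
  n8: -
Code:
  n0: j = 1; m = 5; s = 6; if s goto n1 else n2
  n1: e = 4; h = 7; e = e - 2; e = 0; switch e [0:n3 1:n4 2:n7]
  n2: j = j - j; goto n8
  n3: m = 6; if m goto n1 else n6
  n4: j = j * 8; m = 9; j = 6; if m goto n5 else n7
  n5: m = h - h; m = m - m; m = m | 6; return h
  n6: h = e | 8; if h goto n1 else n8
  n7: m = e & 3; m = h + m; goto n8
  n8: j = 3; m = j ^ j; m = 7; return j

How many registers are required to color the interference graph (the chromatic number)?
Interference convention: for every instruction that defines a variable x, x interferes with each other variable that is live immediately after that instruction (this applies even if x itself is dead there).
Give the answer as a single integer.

Per-block:
  n0 def {j,m,s} use ∅
  n1 def {e,h} use ∅
  n2 def {j} use {j}
  n3 def {m} use ∅
  n4 def {j,m} use {j}
  n5 def {m} use {h}
  n6 def {h} use {e}
  n7 def {m} use {e,h}
  n8 def {j,m} use ∅

Liveness:
  n0 li=∅ lo={j}
  n1 li={j} lo={e,h,j}
  n2 li={j} lo=∅
  n3 li={e,j} lo={e,j}
  n4 li={e,h,j} lo={e,h}
  n5 li={h} lo=∅
  n6 li={e,j} lo={j}
  n7 li={e,h} lo=∅
  n8 li=∅ lo=∅

Interference:
  e: {h,j,m}
  h: {e,j,m}
  j: {e,h,m,s}
  m: {e,h,j}
  s: {j}

Colouring:
  {e,h,j,m} pairwise interfere (4-clique) ⇒ χ ≥ 4
  4-colouring: c0={j}  c1={e,s}  c2={h}  c3={m}
  χ = 4

Answer: 4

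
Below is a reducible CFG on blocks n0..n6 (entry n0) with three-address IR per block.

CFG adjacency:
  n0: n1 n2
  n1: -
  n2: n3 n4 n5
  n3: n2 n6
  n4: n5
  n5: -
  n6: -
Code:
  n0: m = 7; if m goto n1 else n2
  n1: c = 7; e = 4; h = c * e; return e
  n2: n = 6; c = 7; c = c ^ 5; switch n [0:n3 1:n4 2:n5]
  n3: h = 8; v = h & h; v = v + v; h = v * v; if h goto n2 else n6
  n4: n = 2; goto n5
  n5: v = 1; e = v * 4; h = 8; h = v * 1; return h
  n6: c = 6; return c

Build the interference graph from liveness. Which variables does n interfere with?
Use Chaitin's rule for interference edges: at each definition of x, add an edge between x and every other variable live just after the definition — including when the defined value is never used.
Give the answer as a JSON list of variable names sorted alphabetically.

Answer: ["c"]

Working:
Block summaries:
  n0: {m} / ∅
  n1: {c,e,h} / ∅
  n2: {c,n} / ∅
  n3: {h,v} / ∅
  n4: {n} / ∅
  n5: {e,h,v} / ∅
  n6: {c} / ∅

Live sets:
  n0 li=∅ lo=∅
  n1 li=∅ lo=∅
  n2 li=∅ lo=∅
  n3 li=∅ lo=∅
  n4 li=∅ lo=∅
  n5 li=∅ lo=∅
  n6 li=∅ lo=∅

Conflict graph:
  c — {e,n}
  e — {c,h,v}
  h — {e,v}
  m — ∅
  n — {c}
  v — {e,h}

N(n) = ["c"]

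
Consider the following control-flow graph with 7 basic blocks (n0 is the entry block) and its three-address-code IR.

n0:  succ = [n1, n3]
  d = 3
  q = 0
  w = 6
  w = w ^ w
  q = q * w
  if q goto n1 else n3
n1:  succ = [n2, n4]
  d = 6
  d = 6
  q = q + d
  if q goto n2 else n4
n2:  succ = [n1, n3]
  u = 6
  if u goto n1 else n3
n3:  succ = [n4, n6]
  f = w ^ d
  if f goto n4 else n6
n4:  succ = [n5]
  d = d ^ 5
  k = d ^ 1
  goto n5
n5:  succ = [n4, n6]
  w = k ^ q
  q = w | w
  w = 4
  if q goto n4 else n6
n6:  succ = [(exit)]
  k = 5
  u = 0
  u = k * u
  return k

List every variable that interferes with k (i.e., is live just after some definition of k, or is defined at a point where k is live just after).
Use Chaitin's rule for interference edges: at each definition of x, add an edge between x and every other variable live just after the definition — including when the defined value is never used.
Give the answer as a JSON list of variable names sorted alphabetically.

def/use:
  n0: {d,q,w} / ∅
  n1: {d,q} / {q}
  n2: {u} / ∅
  n3: {f} / {d,w}
  n4: {d,k} / {d}
  n5: {q,w} / {k,q}
  n6: {k,u} / ∅

Liveness:
  live n0: ∅→{d,q,w}
  live n1: {q,w}→{d,q,w}
  live n2: {d,q,w}→{d,q,w}
  live n3: {d,q,w}→{d,q}
  live n4: {d,q}→{d,k,q}
  live n5: {d,k,q}→{d,q}
  live n6: ∅→∅

Interference:
  d — {f,k,q,u,w}
  f — {d,q}
  k — {d,q,u}
  q — {d,f,k,u,w}
  u — {d,k,q,w}
  w — {d,q,u}

N(k) = ["d", "q", "u"]

Answer: ["d", "q", "u"]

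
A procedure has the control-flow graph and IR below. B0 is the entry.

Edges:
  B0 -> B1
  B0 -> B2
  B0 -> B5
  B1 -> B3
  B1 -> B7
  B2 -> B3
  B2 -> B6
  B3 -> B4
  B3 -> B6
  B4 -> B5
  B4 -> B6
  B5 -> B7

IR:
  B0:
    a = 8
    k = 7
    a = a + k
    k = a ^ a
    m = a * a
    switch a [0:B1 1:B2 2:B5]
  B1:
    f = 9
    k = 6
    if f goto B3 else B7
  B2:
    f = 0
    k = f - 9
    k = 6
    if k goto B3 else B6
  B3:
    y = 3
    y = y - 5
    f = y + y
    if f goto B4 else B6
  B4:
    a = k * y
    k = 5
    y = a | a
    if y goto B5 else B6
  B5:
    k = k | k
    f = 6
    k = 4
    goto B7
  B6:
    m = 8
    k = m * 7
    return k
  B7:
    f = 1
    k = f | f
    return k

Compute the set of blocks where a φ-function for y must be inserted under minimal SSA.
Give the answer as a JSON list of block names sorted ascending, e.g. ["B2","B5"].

idom tree: B1←B0 B2←B0 B3←B0 B4←B3 B5←B0 B6←B0 B7←B0
Join-block Dom:
  B3: preds {B1,B2}: {B0,B1} ∩ {B0,B2} = {B0}; idom=B0
  B5: preds {B0,B4}: {B0} ∩ {B0,B3,B4} = {B0}; idom=B0
  B6: preds {B2,B3,B4}: {B0,B2} ∩ {B0,B3} ∩ {B0,B3,B4} = {B0}; idom=B0
  B7: preds {B1,B5}: {B0,B1} ∩ {B0,B5} = {B0}; idom=B0

DF walk-up:
  join B3 pred B1: B1 stop@B0
  join B3 pred B2: B2 stop@B0
  join B5 pred B0: · stop@B0
  join B5 pred B4: B4→B3 stop@B0
  join B6 pred B2: B2 stop@B0
  join B6 pred B3: B3 stop@B0
  join B6 pred B4: B4→B3 stop@B0
  join B7 pred B1: B1 stop@B0
  join B7 pred B5: B5 stop@B0
  DF(B0)=∅
  DF(B1)={B3,B7}
  DF(B2)={B3,B6}
  DF(B3)={B5,B6}
  DF(B4)={B5,B6}
  DF(B5)={B7}
  DF(B6)=∅
  DF(B7)=∅

φ for y: defs {B3,B4}
  DF⁺ = {B5,B6,B7}

Answer: ["B5", "B6", "B7"]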